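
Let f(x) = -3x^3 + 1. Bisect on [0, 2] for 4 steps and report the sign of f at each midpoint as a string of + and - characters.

-+-+

x = 1 gives f = -2, negative; keep [0, 1]
x = 0.5 gives f = 0.625, positive; keep [0.5, 1]
x = 0.75 gives f = -0.265625, negative; keep [0.5, 0.75]
x = 0.625 gives f = 0.2676, positive; keep [0.625, 0.75]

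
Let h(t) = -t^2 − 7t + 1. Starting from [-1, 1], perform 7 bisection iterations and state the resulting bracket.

[0.125, 0.140625]

m = 0, h(m) = 1 (+); new bracket [0, 1]
m = 0.5, h(m) = -2.75 (−); new bracket [0, 0.5]
m = 0.25, h(m) = -0.8125 (−); new bracket [0, 0.25]
m = 0.125, h(m) = 0.1094 (+); new bracket [0.125, 0.25]
m = 0.1875, h(m) = -0.3477 (−); new bracket [0.125, 0.1875]
m = 0.15625, h(m) = -0.1182 (−); new bracket [0.125, 0.15625]
m = 0.140625, h(m) = -0.0042 (−); new bracket [0.125, 0.140625]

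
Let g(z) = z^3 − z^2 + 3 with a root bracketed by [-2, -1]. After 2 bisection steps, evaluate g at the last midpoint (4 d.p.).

-0.5156

midpoint -1.5: g = -2.625 < 0 → [-1.5, -1]
midpoint -1.25: g = -0.515625 < 0 → [-1.25, -1]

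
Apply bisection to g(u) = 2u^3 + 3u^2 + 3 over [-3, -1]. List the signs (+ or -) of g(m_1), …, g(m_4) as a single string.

-+++

u = -2 gives g = -1, negative; keep [-2, -1]
u = -1.5 gives g = 3, positive; keep [-2, -1.5]
u = -1.75 gives g = 1.46875, positive; keep [-2, -1.75]
u = -1.875 gives g = 0.3633, positive; keep [-2, -1.875]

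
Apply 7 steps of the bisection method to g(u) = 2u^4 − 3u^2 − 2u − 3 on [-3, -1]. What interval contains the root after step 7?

[-1.28125, -1.265625]

g(-2) = 21 > 0, so the root lies in [-2, -1]
g(-1.5) = 3.375 > 0, so the root lies in [-1.5, -1]
g(-1.25) = -0.304688 < 0, so the root lies in [-1.5, -1.25]
g(-1.375) = 1.2271 > 0, so the root lies in [-1.375, -1.25]
g(-1.3125) = 0.3921 > 0, so the root lies in [-1.3125, -1.25]
g(-1.28125) = 0.0274 > 0, so the root lies in [-1.28125, -1.25]
g(-1.265625) = -0.1426 < 0, so the root lies in [-1.28125, -1.265625]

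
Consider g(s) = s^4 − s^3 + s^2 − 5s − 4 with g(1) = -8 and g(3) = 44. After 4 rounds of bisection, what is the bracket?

[2, 2.125]

s = 2 gives g = -2, negative; keep [2, 3]
s = 2.5 gives g = 13.1875, positive; keep [2, 2.5]
s = 2.25 gives g = 4.050781, positive; keep [2, 2.25]
s = 2.125 gives g = 0.6858, positive; keep [2, 2.125]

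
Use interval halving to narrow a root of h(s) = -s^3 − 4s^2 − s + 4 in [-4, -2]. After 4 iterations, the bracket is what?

midpoint -3: h = -2 < 0 → [-4, -3]
midpoint -3.5: h = 1.375 > 0 → [-3.5, -3]
midpoint -3.25: h = -0.671875 < 0 → [-3.5, -3.25]
midpoint -3.375: h = 0.2559 > 0 → [-3.375, -3.25]

[-3.375, -3.25]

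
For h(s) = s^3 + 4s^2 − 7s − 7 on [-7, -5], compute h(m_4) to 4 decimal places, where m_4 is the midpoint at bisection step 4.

-0.6738

m = -6, h(m) = -37 (−); new bracket [-6, -5]
m = -5.5, h(m) = -13.875 (−); new bracket [-5.5, -5]
m = -5.25, h(m) = -4.703125 (−); new bracket [-5.25, -5]
m = -5.125, h(m) = -0.6738 (−); new bracket [-5.125, -5]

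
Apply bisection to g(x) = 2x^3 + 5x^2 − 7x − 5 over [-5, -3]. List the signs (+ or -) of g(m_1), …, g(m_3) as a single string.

x = -4 gives g = -25, negative; keep [-4, -3]
x = -3.5 gives g = -5, negative; keep [-3.5, -3]
x = -3.25 gives g = 1.90625, positive; keep [-3.5, -3.25]

--+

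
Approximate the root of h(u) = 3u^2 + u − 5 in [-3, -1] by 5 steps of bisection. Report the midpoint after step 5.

-1.4375

h(-2) = 5 > 0, so the root lies in [-2, -1]
h(-1.5) = 0.25 > 0, so the root lies in [-1.5, -1]
h(-1.25) = -1.5625 < 0, so the root lies in [-1.5, -1.25]
h(-1.375) = -0.7031 < 0, so the root lies in [-1.5, -1.375]
h(-1.4375) = -0.2383 < 0, so the root lies in [-1.5, -1.4375]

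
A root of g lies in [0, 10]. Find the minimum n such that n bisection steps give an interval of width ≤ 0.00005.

Width after n steps is 10/2^n. Need 2^n ≥ 10/0.00005 = 200000.
2^17 = 131072 < 200000 ≤ 2^18 = 262144, so n = 18.

18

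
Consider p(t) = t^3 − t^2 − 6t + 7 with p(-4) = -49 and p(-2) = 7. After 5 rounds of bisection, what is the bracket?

[-2.5625, -2.5]

t = -3 gives p = -11, negative; keep [-3, -2]
t = -2.5 gives p = 0.125, positive; keep [-3, -2.5]
t = -2.75 gives p = -4.859375, negative; keep [-2.75, -2.5]
t = -2.625 gives p = -2.2285, negative; keep [-2.625, -2.5]
t = -2.5625 gives p = -1.0178, negative; keep [-2.5625, -2.5]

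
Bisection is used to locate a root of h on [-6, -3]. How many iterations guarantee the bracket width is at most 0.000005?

20

Width after n steps is 3/2^n. Need 2^n ≥ 3/0.000005 = 600000.
2^19 = 524288 < 600000 ≤ 2^20 = 1048576, so n = 20.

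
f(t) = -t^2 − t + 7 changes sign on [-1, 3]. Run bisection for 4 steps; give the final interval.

[2, 2.25]

m = 1, f(m) = 5 (+); new bracket [1, 3]
m = 2, f(m) = 1 (+); new bracket [2, 3]
m = 2.5, f(m) = -1.75 (−); new bracket [2, 2.5]
m = 2.25, f(m) = -0.3125 (−); new bracket [2, 2.25]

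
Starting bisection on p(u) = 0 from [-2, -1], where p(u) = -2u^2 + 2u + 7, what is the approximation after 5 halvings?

p(-1.5) = -0.5 < 0, so the root lies in [-1.5, -1]
p(-1.25) = 1.375 > 0, so the root lies in [-1.5, -1.25]
p(-1.375) = 0.46875 > 0, so the root lies in [-1.5, -1.375]
p(-1.4375) = -0.0078 < 0, so the root lies in [-1.4375, -1.375]
p(-1.40625) = 0.2324 > 0, so the root lies in [-1.4375, -1.40625]

-1.40625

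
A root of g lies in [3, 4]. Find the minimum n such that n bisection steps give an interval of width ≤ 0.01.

Width after n steps is 1/2^n. Need 2^n ≥ 1/0.01 = 100.
2^6 = 64 < 100 ≤ 2^7 = 128, so n = 7.

7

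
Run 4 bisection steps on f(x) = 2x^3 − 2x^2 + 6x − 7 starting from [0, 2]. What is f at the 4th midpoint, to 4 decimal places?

f(1) = -1 < 0, so the root lies in [1, 2]
f(1.5) = 4.25 > 0, so the root lies in [1, 1.5]
f(1.25) = 1.28125 > 0, so the root lies in [1, 1.25]
f(1.125) = 0.0664 > 0, so the root lies in [1, 1.125]

0.0664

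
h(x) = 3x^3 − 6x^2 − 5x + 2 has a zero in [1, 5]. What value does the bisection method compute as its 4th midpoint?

m = 3, h(m) = 14 (+); new bracket [1, 3]
m = 2, h(m) = -8 (−); new bracket [2, 3]
m = 2.5, h(m) = -1.125 (−); new bracket [2.5, 3]
m = 2.75, h(m) = 5.2656 (+); new bracket [2.5, 2.75]

2.75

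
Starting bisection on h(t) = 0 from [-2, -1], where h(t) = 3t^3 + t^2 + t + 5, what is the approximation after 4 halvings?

-1.1875

midpoint -1.5: h = -4.375 < 0 → [-1.5, -1]
midpoint -1.25: h = -0.546875 < 0 → [-1.25, -1]
midpoint -1.125: h = 0.869141 > 0 → [-1.25, -1.125]
midpoint -1.1875: h = 0.199 > 0 → [-1.25, -1.1875]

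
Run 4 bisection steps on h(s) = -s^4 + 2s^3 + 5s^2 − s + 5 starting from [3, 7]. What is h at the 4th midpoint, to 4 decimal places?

midpoint 5: h = -250 < 0 → [3, 5]
midpoint 4: h = -47 < 0 → [3, 4]
midpoint 3.5: h = -1.5625 < 0 → [3, 3.5]
midpoint 3.25: h = 11.6523 > 0 → [3.25, 3.5]

11.6523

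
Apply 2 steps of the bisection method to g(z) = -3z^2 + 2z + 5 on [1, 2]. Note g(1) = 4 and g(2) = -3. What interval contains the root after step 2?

g(1.5) = 1.25 > 0, so the root lies in [1.5, 2]
g(1.75) = -0.6875 < 0, so the root lies in [1.5, 1.75]

[1.5, 1.75]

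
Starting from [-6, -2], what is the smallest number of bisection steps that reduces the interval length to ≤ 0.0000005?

Width after n steps is 4/2^n. Need 2^n ≥ 4/0.0000005 = 8000000.
2^22 = 4194304 < 8000000 ≤ 2^23 = 8388608, so n = 23.

23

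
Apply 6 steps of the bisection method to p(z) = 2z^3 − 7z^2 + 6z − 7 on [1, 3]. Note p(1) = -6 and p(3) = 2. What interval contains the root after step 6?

[2.875, 2.90625]

midpoint 2: p = -7 < 0 → [2, 3]
midpoint 2.5: p = -4.5 < 0 → [2.5, 3]
midpoint 2.75: p = -1.84375 < 0 → [2.75, 3]
midpoint 2.875: p = -0.082 < 0 → [2.875, 3]
midpoint 2.9375: p = 0.9175 > 0 → [2.875, 2.9375]
midpoint 2.90625: p = 0.4075 > 0 → [2.875, 2.90625]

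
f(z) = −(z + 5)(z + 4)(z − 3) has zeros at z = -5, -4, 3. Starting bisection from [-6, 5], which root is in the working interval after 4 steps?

midpoint -0.5: f = 55.125 > 0 → [-0.5, 5]
midpoint 2.25: f = 33.984375 > 0 → [2.25, 5]
midpoint 3.625: f = -41.103516 < 0 → [2.25, 3.625]
midpoint 2.9375: f = 3.4417 > 0 → [2.9375, 3.625]

3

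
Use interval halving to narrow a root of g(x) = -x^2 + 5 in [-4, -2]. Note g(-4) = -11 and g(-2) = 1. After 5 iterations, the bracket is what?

[-2.25, -2.1875]

m = -3, g(m) = -4 (−); new bracket [-3, -2]
m = -2.5, g(m) = -1.25 (−); new bracket [-2.5, -2]
m = -2.25, g(m) = -0.0625 (−); new bracket [-2.25, -2]
m = -2.125, g(m) = 0.4844 (+); new bracket [-2.25, -2.125]
m = -2.1875, g(m) = 0.2148 (+); new bracket [-2.25, -2.1875]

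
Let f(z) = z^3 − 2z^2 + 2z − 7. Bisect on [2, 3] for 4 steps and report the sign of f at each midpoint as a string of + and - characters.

+--+

z = 2.5 gives f = 1.125, positive; keep [2, 2.5]
z = 2.25 gives f = -1.234375, negative; keep [2.25, 2.5]
z = 2.375 gives f = -0.134766, negative; keep [2.375, 2.5]
z = 2.4375 gives f = 0.4744, positive; keep [2.375, 2.4375]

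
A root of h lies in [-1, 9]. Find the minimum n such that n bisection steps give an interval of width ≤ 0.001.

Width after n steps is 10/2^n. Need 2^n ≥ 10/0.001 = 10000.
2^13 = 8192 < 10000 ≤ 2^14 = 16384, so n = 14.

14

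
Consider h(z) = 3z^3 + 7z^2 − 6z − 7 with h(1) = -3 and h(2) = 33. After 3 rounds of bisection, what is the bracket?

[1.125, 1.25]

midpoint 1.5: h = 9.875 > 0 → [1, 1.5]
midpoint 1.25: h = 2.296875 > 0 → [1, 1.25]
midpoint 1.125: h = -0.619141 < 0 → [1.125, 1.25]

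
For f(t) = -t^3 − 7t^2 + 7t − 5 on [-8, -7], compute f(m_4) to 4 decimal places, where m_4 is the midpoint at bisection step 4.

-1.4963

t = -7.5 gives f = -29.375, negative; keep [-8, -7.5]
t = -7.75 gives f = -14.203125, negative; keep [-8, -7.75]
t = -7.875 gives f = -5.861328, negative; keep [-8, -7.875]
t = -7.9375 gives f = -1.4963, negative; keep [-8, -7.9375]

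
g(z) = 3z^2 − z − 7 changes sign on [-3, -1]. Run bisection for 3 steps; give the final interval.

[-1.5, -1.25]

z = -2 gives g = 7, positive; keep [-2, -1]
z = -1.5 gives g = 1.25, positive; keep [-1.5, -1]
z = -1.25 gives g = -1.0625, negative; keep [-1.5, -1.25]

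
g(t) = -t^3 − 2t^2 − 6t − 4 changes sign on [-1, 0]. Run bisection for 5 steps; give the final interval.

[-0.8125, -0.78125]

g(-0.5) = -1.375 < 0, so the root lies in [-1, -0.5]
g(-0.75) = -0.203125 < 0, so the root lies in [-1, -0.75]
g(-0.875) = 0.388672 > 0, so the root lies in [-0.875, -0.75]
g(-0.8125) = 0.0911 > 0, so the root lies in [-0.8125, -0.75]
g(-0.78125) = -0.0564 < 0, so the root lies in [-0.8125, -0.78125]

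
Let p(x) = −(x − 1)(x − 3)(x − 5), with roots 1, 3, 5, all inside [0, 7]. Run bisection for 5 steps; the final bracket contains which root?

5

m = 3.5, p(m) = 1.875 (+); new bracket [3.5, 7]
m = 5.25, p(m) = -2.390625 (−); new bracket [3.5, 5.25]
m = 4.375, p(m) = 2.900391 (+); new bracket [4.375, 5.25]
m = 4.8125, p(m) = 1.2957 (+); new bracket [4.8125, 5.25]
m = 5.03125, p(m) = -0.2559 (−); new bracket [4.8125, 5.03125]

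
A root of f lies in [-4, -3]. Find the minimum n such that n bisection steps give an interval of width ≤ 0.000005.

Width after n steps is 1/2^n. Need 2^n ≥ 1/0.000005 = 200000.
2^17 = 131072 < 200000 ≤ 2^18 = 262144, so n = 18.

18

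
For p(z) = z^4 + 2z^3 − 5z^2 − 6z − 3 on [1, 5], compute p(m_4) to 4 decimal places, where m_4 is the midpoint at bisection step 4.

midpoint 3: p = 69 > 0 → [1, 3]
midpoint 2: p = -3 < 0 → [2, 3]
midpoint 2.5: p = 21.0625 > 0 → [2, 2.5]
midpoint 2.25: p = 6.5977 > 0 → [2, 2.25]

6.5977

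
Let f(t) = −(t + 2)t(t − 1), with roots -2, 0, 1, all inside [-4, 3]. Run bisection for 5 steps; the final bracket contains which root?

-2

m = -0.5, f(m) = -1.125 (−); new bracket [-4, -0.5]
m = -2.25, f(m) = 1.828125 (+); new bracket [-2.25, -0.5]
m = -1.375, f(m) = -2.041016 (−); new bracket [-2.25, -1.375]
m = -1.8125, f(m) = -0.9558 (−); new bracket [-2.25, -1.8125]
m = -2.03125, f(m) = 0.1924 (+); new bracket [-2.03125, -1.8125]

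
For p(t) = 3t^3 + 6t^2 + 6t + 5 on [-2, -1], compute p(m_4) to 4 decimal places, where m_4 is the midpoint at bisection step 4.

m = -1.5, p(m) = -0.625 (−); new bracket [-1.5, -1]
m = -1.25, p(m) = 1.015625 (+); new bracket [-1.5, -1.25]
m = -1.375, p(m) = 0.294922 (+); new bracket [-1.5, -1.375]
m = -1.4375, p(m) = -0.1379 (−); new bracket [-1.4375, -1.375]

-0.1379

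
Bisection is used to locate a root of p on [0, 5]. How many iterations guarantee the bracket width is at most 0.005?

10

Width after n steps is 5/2^n. Need 2^n ≥ 5/0.005 = 1000.
2^9 = 512 < 1000 ≤ 2^10 = 1024, so n = 10.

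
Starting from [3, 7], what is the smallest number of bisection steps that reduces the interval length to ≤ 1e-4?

Width after n steps is 4/2^n. Need 2^n ≥ 4/1e-4 = 40000.
2^15 = 32768 < 40000 ≤ 2^16 = 65536, so n = 16.

16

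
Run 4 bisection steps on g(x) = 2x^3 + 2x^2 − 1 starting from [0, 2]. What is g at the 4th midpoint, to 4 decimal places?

midpoint 1: g = 3 > 0 → [0, 1]
midpoint 0.5: g = -0.25 < 0 → [0.5, 1]
midpoint 0.75: g = 0.96875 > 0 → [0.5, 0.75]
midpoint 0.625: g = 0.2695 > 0 → [0.5, 0.625]

0.2695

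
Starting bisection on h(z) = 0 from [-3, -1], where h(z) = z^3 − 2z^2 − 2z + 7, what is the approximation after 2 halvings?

midpoint -2: h = -5 < 0 → [-2, -1]
midpoint -1.5: h = 2.125 > 0 → [-2, -1.5]

-1.5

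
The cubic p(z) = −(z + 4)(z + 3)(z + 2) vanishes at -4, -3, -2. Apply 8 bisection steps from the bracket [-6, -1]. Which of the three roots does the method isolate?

m = -3.5, p(m) = -0.375 (−); new bracket [-6, -3.5]
m = -4.75, p(m) = 3.609375 (+); new bracket [-4.75, -3.5]
m = -4.125, p(m) = 0.298828 (+); new bracket [-4.125, -3.5]
m = -3.8125, p(m) = -0.2761 (−); new bracket [-4.125, -3.8125]
m = -3.96875, p(m) = -0.0596 (−); new bracket [-4.125, -3.96875]
m = -4.046875, p(m) = 0.1004 (+); new bracket [-4.046875, -3.96875]
m = -4.0078125, p(m) = 0.0158 (+); new bracket [-4.0078125, -3.96875]
m = -3.98828125, p(m) = -0.023 (−); new bracket [-4.0078125, -3.98828125]

-4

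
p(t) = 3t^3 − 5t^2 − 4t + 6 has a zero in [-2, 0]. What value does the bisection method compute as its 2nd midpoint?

-1.5

p(-1) = 2 > 0, so the root lies in [-2, -1]
p(-1.5) = -9.375 < 0, so the root lies in [-1.5, -1]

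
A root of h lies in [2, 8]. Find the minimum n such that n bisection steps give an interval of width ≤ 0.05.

Width after n steps is 6/2^n. Need 2^n ≥ 6/0.05 = 120.
2^6 = 64 < 120 ≤ 2^7 = 128, so n = 7.

7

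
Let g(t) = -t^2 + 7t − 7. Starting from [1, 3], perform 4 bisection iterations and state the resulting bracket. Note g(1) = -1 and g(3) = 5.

[1.125, 1.25]

midpoint 2: g = 3 > 0 → [1, 2]
midpoint 1.5: g = 1.25 > 0 → [1, 1.5]
midpoint 1.25: g = 0.1875 > 0 → [1, 1.25]
midpoint 1.125: g = -0.3906 < 0 → [1.125, 1.25]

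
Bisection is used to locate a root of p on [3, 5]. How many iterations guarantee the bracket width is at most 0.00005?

Width after n steps is 2/2^n. Need 2^n ≥ 2/0.00005 = 40000.
2^15 = 32768 < 40000 ≤ 2^16 = 65536, so n = 16.

16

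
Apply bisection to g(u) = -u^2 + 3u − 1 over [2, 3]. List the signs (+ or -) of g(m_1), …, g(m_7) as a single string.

g(2.5) = 0.25 > 0, so the root lies in [2.5, 3]
g(2.75) = -0.3125 < 0, so the root lies in [2.5, 2.75]
g(2.625) = -0.015625 < 0, so the root lies in [2.5, 2.625]
g(2.5625) = 0.1211 > 0, so the root lies in [2.5625, 2.625]
g(2.59375) = 0.0537 > 0, so the root lies in [2.59375, 2.625]
g(2.609375) = 0.0193 > 0, so the root lies in [2.609375, 2.625]
g(2.6171875) = 0.0019 > 0, so the root lies in [2.6171875, 2.625]

+--++++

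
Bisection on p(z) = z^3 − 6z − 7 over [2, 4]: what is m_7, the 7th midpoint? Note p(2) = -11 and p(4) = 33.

2.890625

midpoint 3: p = 2 > 0 → [2, 3]
midpoint 2.5: p = -6.375 < 0 → [2.5, 3]
midpoint 2.75: p = -2.703125 < 0 → [2.75, 3]
midpoint 2.875: p = -0.4863 < 0 → [2.875, 3]
midpoint 2.9375: p = 0.7224 > 0 → [2.875, 2.9375]
midpoint 2.90625: p = 0.1095 > 0 → [2.875, 2.90625]
midpoint 2.890625: p = -0.1905 < 0 → [2.890625, 2.90625]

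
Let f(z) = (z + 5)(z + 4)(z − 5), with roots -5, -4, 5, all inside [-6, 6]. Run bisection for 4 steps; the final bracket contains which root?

z = 0 gives f = -100, negative; keep [0, 6]
z = 3 gives f = -112, negative; keep [3, 6]
z = 4.5 gives f = -40.375, negative; keep [4.5, 6]
z = 5.25 gives f = 23.7031, positive; keep [4.5, 5.25]

5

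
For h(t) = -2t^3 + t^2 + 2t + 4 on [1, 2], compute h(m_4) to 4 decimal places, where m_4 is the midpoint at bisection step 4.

0.6118

midpoint 1.5: h = 2.5 > 0 → [1.5, 2]
midpoint 1.75: h = -0.15625 < 0 → [1.5, 1.75]
midpoint 1.625: h = 1.308594 > 0 → [1.625, 1.75]
midpoint 1.6875: h = 0.6118 > 0 → [1.6875, 1.75]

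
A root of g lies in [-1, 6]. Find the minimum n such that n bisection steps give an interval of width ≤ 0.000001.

23

Width after n steps is 7/2^n. Need 2^n ≥ 7/0.000001 = 7000000.
2^22 = 4194304 < 7000000 ≤ 2^23 = 8388608, so n = 23.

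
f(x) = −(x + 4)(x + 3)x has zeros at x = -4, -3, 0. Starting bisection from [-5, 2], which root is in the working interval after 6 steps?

0

midpoint -1.5: f = 5.625 > 0 → [-1.5, 2]
midpoint 0.25: f = -3.453125 < 0 → [-1.5, 0.25]
midpoint -0.625: f = 5.009766 > 0 → [-0.625, 0.25]
midpoint -0.1875: f = 2.0105 > 0 → [-0.1875, 0.25]
midpoint 0.03125: f = -0.3819 < 0 → [-0.1875, 0.03125]
midpoint -0.078125: f = 0.8953 > 0 → [-0.078125, 0.03125]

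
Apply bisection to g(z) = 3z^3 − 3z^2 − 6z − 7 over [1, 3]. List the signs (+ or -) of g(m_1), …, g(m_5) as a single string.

m = 2, g(m) = -7 (−); new bracket [2, 3]
m = 2.5, g(m) = 6.125 (+); new bracket [2, 2.5]
m = 2.25, g(m) = -1.515625 (−); new bracket [2.25, 2.5]
m = 2.375, g(m) = 2.0176 (+); new bracket [2.25, 2.375]
m = 2.3125, g(m) = 0.1814 (+); new bracket [2.25, 2.3125]

-+-++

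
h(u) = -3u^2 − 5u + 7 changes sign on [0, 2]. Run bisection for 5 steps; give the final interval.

[0.875, 0.9375]

h(1) = -1 < 0, so the root lies in [0, 1]
h(0.5) = 3.75 > 0, so the root lies in [0.5, 1]
h(0.75) = 1.5625 > 0, so the root lies in [0.75, 1]
h(0.875) = 0.3281 > 0, so the root lies in [0.875, 1]
h(0.9375) = -0.3242 < 0, so the root lies in [0.875, 0.9375]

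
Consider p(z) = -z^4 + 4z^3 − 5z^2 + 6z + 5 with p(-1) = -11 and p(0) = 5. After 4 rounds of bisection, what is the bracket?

[-0.5625, -0.5]

z = -0.5 gives p = 0.1875, positive; keep [-1, -0.5]
z = -0.75 gives p = -4.316406, negative; keep [-0.75, -0.5]
z = -0.625 gives p = -1.832275, negative; keep [-0.625, -0.5]
z = -0.5625 gives p = -0.7691, negative; keep [-0.5625, -0.5]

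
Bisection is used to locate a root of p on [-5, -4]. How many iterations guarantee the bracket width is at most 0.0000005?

21

Width after n steps is 1/2^n. Need 2^n ≥ 1/0.0000005 = 2000000.
2^20 = 1048576 < 2000000 ≤ 2^21 = 2097152, so n = 21.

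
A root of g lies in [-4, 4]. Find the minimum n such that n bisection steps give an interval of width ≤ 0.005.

11

Width after n steps is 8/2^n. Need 2^n ≥ 8/0.005 = 1600.
2^10 = 1024 < 1600 ≤ 2^11 = 2048, so n = 11.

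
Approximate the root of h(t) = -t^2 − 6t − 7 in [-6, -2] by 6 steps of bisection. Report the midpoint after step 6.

-4.4375

h(-4) = 1 > 0, so the root lies in [-6, -4]
h(-5) = -2 < 0, so the root lies in [-5, -4]
h(-4.5) = -0.25 < 0, so the root lies in [-4.5, -4]
h(-4.25) = 0.4375 > 0, so the root lies in [-4.5, -4.25]
h(-4.375) = 0.1094 > 0, so the root lies in [-4.5, -4.375]
h(-4.4375) = -0.0664 < 0, so the root lies in [-4.4375, -4.375]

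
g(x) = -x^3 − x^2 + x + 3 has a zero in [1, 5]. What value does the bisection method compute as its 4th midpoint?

x = 3 gives g = -30, negative; keep [1, 3]
x = 2 gives g = -7, negative; keep [1, 2]
x = 1.5 gives g = -1.125, negative; keep [1, 1.5]
x = 1.25 gives g = 0.7344, positive; keep [1.25, 1.5]

1.25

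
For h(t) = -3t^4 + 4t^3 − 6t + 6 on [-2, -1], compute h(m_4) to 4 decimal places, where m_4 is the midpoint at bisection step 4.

t = -1.5 gives h = -13.6875, negative; keep [-1.5, -1]
t = -1.25 gives h = -1.636719, negative; keep [-1.25, -1]
t = -1.125 gives h = 2.249268, positive; keep [-1.25, -1.125]
t = -1.1875 gives h = 0.4611, positive; keep [-1.25, -1.1875]

0.4611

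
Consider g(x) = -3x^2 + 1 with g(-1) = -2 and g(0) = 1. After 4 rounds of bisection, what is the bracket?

[-0.625, -0.5625]

midpoint -0.5: g = 0.25 > 0 → [-1, -0.5]
midpoint -0.75: g = -0.6875 < 0 → [-0.75, -0.5]
midpoint -0.625: g = -0.171875 < 0 → [-0.625, -0.5]
midpoint -0.5625: g = 0.0508 > 0 → [-0.625, -0.5625]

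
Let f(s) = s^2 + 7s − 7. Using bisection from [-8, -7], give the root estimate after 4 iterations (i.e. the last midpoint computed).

-7.9375

midpoint -7.5: f = -3.25 < 0 → [-8, -7.5]
midpoint -7.75: f = -1.1875 < 0 → [-8, -7.75]
midpoint -7.875: f = -0.109375 < 0 → [-8, -7.875]
midpoint -7.9375: f = 0.4414 > 0 → [-7.9375, -7.875]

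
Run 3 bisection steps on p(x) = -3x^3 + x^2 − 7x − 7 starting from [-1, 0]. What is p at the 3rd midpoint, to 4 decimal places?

midpoint -0.5: p = -2.875 < 0 → [-1, -0.5]
midpoint -0.75: p = 0.078125 > 0 → [-0.75, -0.5]
midpoint -0.625: p = -1.501953 < 0 → [-0.75, -0.625]

-1.5020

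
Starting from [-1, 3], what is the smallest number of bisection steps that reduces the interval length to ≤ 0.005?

10

Width after n steps is 4/2^n. Need 2^n ≥ 4/0.005 = 800.
2^9 = 512 < 800 ≤ 2^10 = 1024, so n = 10.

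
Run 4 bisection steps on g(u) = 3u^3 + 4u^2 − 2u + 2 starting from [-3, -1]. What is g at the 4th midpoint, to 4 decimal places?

u = -2 gives g = -2, negative; keep [-2, -1]
u = -1.5 gives g = 3.875, positive; keep [-2, -1.5]
u = -1.75 gives g = 1.671875, positive; keep [-2, -1.75]
u = -1.875 gives g = 0.0371, positive; keep [-2, -1.875]

0.0371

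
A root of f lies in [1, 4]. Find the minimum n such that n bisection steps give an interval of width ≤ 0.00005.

16

Width after n steps is 3/2^n. Need 2^n ≥ 3/0.00005 = 60000.
2^15 = 32768 < 60000 ≤ 2^16 = 65536, so n = 16.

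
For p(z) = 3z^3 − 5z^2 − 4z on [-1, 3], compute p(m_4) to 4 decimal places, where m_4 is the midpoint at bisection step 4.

-0.1406

p(1) = -6 < 0, so the root lies in [1, 3]
p(2) = -4 < 0, so the root lies in [2, 3]
p(2.5) = 5.625 > 0, so the root lies in [2, 2.5]
p(2.25) = -0.1406 < 0, so the root lies in [2.25, 2.5]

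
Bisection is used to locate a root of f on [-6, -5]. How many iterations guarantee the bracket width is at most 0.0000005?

Width after n steps is 1/2^n. Need 2^n ≥ 1/0.0000005 = 2000000.
2^20 = 1048576 < 2000000 ≤ 2^21 = 2097152, so n = 21.

21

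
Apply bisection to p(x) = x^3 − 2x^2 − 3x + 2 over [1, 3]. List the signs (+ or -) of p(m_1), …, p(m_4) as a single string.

---+

midpoint 2: p = -4 < 0 → [2, 3]
midpoint 2.5: p = -2.375 < 0 → [2.5, 3]
midpoint 2.75: p = -0.578125 < 0 → [2.75, 3]
midpoint 2.875: p = 0.6074 > 0 → [2.75, 2.875]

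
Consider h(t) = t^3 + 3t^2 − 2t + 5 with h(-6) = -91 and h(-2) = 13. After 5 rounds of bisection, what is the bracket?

[-3.875, -3.75]

h(-4) = -3 < 0, so the root lies in [-4, -2]
h(-3) = 11 > 0, so the root lies in [-4, -3]
h(-3.5) = 5.875 > 0, so the root lies in [-4, -3.5]
h(-3.75) = 1.9531 > 0, so the root lies in [-4, -3.75]
h(-3.875) = -0.3887 < 0, so the root lies in [-3.875, -3.75]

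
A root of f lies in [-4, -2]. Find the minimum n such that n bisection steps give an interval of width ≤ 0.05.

Width after n steps is 2/2^n. Need 2^n ≥ 2/0.05 = 40.
2^5 = 32 < 40 ≤ 2^6 = 64, so n = 6.

6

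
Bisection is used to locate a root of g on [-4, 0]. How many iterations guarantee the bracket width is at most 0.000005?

Width after n steps is 4/2^n. Need 2^n ≥ 4/0.000005 = 800000.
2^19 = 524288 < 800000 ≤ 2^20 = 1048576, so n = 20.

20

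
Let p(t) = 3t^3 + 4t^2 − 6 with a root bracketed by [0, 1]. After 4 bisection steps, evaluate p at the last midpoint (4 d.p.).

-0.0125

t = 0.5 gives p = -4.625, negative; keep [0.5, 1]
t = 0.75 gives p = -2.484375, negative; keep [0.75, 1]
t = 0.875 gives p = -0.927734, negative; keep [0.875, 1]
t = 0.9375 gives p = -0.0125, negative; keep [0.9375, 1]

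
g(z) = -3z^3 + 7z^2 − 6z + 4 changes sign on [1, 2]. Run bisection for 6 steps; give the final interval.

m = 1.5, g(m) = 0.625 (+); new bracket [1.5, 2]
m = 1.75, g(m) = -1.140625 (−); new bracket [1.5, 1.75]
m = 1.625, g(m) = -0.138672 (−); new bracket [1.5, 1.625]
m = 1.5625, g(m) = 0.2708 (+); new bracket [1.5625, 1.625]
m = 1.59375, g(m) = 0.0732 (+); new bracket [1.59375, 1.625]
m = 1.609375, g(m) = -0.0309 (−); new bracket [1.59375, 1.609375]

[1.59375, 1.609375]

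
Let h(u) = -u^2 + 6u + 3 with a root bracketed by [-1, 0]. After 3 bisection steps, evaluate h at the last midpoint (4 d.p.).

u = -0.5 gives h = -0.25, negative; keep [-0.5, 0]
u = -0.25 gives h = 1.4375, positive; keep [-0.5, -0.25]
u = -0.375 gives h = 0.609375, positive; keep [-0.5, -0.375]

0.6094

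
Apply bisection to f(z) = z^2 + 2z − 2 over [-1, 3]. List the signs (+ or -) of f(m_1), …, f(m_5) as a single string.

z = 1 gives f = 1, positive; keep [-1, 1]
z = 0 gives f = -2, negative; keep [0, 1]
z = 0.5 gives f = -0.75, negative; keep [0.5, 1]
z = 0.75 gives f = 0.0625, positive; keep [0.5, 0.75]
z = 0.625 gives f = -0.3594, negative; keep [0.625, 0.75]

+--+-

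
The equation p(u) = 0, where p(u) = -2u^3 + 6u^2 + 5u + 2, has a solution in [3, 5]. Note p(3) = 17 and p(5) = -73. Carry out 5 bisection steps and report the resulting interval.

[3.6875, 3.75]

p(4) = -10 < 0, so the root lies in [3, 4]
p(3.5) = 7.25 > 0, so the root lies in [3.5, 4]
p(3.75) = -0.34375 < 0, so the root lies in [3.5, 3.75]
p(3.625) = 3.6992 > 0, so the root lies in [3.625, 3.75]
p(3.6875) = 1.7407 > 0, so the root lies in [3.6875, 3.75]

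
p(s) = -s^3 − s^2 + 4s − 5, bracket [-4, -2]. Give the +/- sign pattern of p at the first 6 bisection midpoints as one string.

+----+

p(-3) = 1 > 0, so the root lies in [-3, -2]
p(-2.5) = -5.625 < 0, so the root lies in [-3, -2.5]
p(-2.75) = -2.765625 < 0, so the root lies in [-3, -2.75]
p(-2.875) = -1.002 < 0, so the root lies in [-3, -2.875]
p(-2.9375) = -0.0315 < 0, so the root lies in [-3, -2.9375]
p(-2.96875) = 0.4765 > 0, so the root lies in [-2.96875, -2.9375]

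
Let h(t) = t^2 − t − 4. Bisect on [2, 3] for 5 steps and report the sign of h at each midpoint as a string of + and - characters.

midpoint 2.5: h = -0.25 < 0 → [2.5, 3]
midpoint 2.75: h = 0.8125 > 0 → [2.5, 2.75]
midpoint 2.625: h = 0.265625 > 0 → [2.5, 2.625]
midpoint 2.5625: h = 0.0039 > 0 → [2.5, 2.5625]
midpoint 2.53125: h = -0.124 < 0 → [2.53125, 2.5625]

-+++-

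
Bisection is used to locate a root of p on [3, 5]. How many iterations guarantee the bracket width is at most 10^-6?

21

Width after n steps is 2/2^n. Need 2^n ≥ 2/10^-6 = 2000000.
2^20 = 1048576 < 2000000 ≤ 2^21 = 2097152, so n = 21.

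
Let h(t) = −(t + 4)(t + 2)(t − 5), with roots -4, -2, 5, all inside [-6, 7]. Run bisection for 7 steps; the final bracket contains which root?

midpoint 0.5: h = 50.625 > 0 → [0.5, 7]
midpoint 3.75: h = 55.703125 > 0 → [3.75, 7]
midpoint 5.375: h = -25.927734 < 0 → [3.75, 5.375]
midpoint 4.5625: h = 24.5837 > 0 → [4.5625, 5.375]
midpoint 4.96875: h = 1.9532 > 0 → [4.96875, 5.375]
midpoint 5.171875: h = -11.3059 < 0 → [4.96875, 5.171875]
midpoint 5.0703125: h = -4.5091 < 0 → [4.96875, 5.0703125]

5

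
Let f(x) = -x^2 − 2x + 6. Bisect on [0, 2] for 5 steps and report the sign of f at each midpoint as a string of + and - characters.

++-+-

m = 1, f(m) = 3 (+); new bracket [1, 2]
m = 1.5, f(m) = 0.75 (+); new bracket [1.5, 2]
m = 1.75, f(m) = -0.5625 (−); new bracket [1.5, 1.75]
m = 1.625, f(m) = 0.1094 (+); new bracket [1.625, 1.75]
m = 1.6875, f(m) = -0.2227 (−); new bracket [1.625, 1.6875]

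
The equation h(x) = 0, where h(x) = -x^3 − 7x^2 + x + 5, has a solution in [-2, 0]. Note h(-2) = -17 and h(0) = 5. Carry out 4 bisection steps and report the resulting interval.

h(-1) = -2 < 0, so the root lies in [-1, 0]
h(-0.5) = 2.875 > 0, so the root lies in [-1, -0.5]
h(-0.75) = 0.734375 > 0, so the root lies in [-1, -0.75]
h(-0.875) = -0.5645 < 0, so the root lies in [-0.875, -0.75]

[-0.875, -0.75]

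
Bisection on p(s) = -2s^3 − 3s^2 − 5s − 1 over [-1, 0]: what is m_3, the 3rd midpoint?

-0.125

m = -0.5, p(m) = 1 (+); new bracket [-0.5, 0]
m = -0.25, p(m) = 0.09375 (+); new bracket [-0.25, 0]
m = -0.125, p(m) = -0.417969 (−); new bracket [-0.25, -0.125]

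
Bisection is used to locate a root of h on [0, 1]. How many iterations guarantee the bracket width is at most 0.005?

8

Width after n steps is 1/2^n. Need 2^n ≥ 1/0.005 = 200.
2^7 = 128 < 200 ≤ 2^8 = 256, so n = 8.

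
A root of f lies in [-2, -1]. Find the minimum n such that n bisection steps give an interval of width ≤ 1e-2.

Width after n steps is 1/2^n. Need 2^n ≥ 1/1e-2 = 100.
2^6 = 64 < 100 ≤ 2^7 = 128, so n = 7.

7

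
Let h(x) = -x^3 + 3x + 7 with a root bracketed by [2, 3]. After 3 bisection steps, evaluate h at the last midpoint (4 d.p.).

0.7285

h(2.5) = -1.125 < 0, so the root lies in [2, 2.5]
h(2.25) = 2.359375 > 0, so the root lies in [2.25, 2.5]
h(2.375) = 0.728516 > 0, so the root lies in [2.375, 2.5]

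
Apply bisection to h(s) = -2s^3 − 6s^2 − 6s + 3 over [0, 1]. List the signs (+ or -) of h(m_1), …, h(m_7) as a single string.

midpoint 0.5: h = -1.75 < 0 → [0, 0.5]
midpoint 0.25: h = 1.09375 > 0 → [0.25, 0.5]
midpoint 0.375: h = -0.199219 < 0 → [0.25, 0.375]
midpoint 0.3125: h = 0.478 > 0 → [0.3125, 0.375]
midpoint 0.34375: h = 0.1473 > 0 → [0.34375, 0.375]
midpoint 0.359375: h = -0.024 < 0 → [0.34375, 0.359375]
midpoint 0.3515625: h = 0.0621 > 0 → [0.3515625, 0.359375]

-+-++-+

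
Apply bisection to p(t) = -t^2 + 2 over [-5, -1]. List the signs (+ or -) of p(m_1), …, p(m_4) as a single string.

---+

midpoint -3: p = -7 < 0 → [-3, -1]
midpoint -2: p = -2 < 0 → [-2, -1]
midpoint -1.5: p = -0.25 < 0 → [-1.5, -1]
midpoint -1.25: p = 0.4375 > 0 → [-1.5, -1.25]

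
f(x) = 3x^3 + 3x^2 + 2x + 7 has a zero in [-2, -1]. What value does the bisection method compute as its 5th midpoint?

m = -1.5, f(m) = 0.625 (+); new bracket [-2, -1.5]
m = -1.75, f(m) = -3.390625 (−); new bracket [-1.75, -1.5]
m = -1.625, f(m) = -1.201172 (−); new bracket [-1.625, -1.5]
m = -1.5625, f(m) = -0.2449 (−); new bracket [-1.5625, -1.5]
m = -1.53125, f(m) = 0.2006 (+); new bracket [-1.5625, -1.53125]

-1.53125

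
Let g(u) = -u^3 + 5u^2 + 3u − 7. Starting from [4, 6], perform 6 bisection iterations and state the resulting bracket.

[5.3125, 5.34375]

m = 5, g(m) = 8 (+); new bracket [5, 6]
m = 5.5, g(m) = -5.625 (−); new bracket [5, 5.5]
m = 5.25, g(m) = 1.859375 (+); new bracket [5.25, 5.5]
m = 5.375, g(m) = -1.709 (−); new bracket [5.25, 5.375]
m = 5.3125, g(m) = 0.1179 (+); new bracket [5.3125, 5.375]
m = 5.34375, g(m) = -0.7848 (−); new bracket [5.3125, 5.34375]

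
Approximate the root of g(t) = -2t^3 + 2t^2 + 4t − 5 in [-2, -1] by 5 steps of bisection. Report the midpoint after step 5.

-1.46875

m = -1.5, g(m) = 0.25 (+); new bracket [-1.5, -1]
m = -1.25, g(m) = -2.96875 (−); new bracket [-1.5, -1.25]
m = -1.375, g(m) = -1.519531 (−); new bracket [-1.5, -1.375]
m = -1.4375, g(m) = -0.6763 (−); new bracket [-1.5, -1.4375]
m = -1.46875, g(m) = -0.2237 (−); new bracket [-1.5, -1.46875]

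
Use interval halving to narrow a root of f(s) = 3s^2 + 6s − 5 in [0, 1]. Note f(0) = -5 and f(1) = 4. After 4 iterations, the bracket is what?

[0.625, 0.6875]

midpoint 0.5: f = -1.25 < 0 → [0.5, 1]
midpoint 0.75: f = 1.1875 > 0 → [0.5, 0.75]
midpoint 0.625: f = -0.078125 < 0 → [0.625, 0.75]
midpoint 0.6875: f = 0.543 > 0 → [0.625, 0.6875]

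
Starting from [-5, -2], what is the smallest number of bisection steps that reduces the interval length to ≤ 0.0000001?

Width after n steps is 3/2^n. Need 2^n ≥ 3/0.0000001 = 30000000.
2^24 = 16777216 < 30000000 ≤ 2^25 = 33554432, so n = 25.

25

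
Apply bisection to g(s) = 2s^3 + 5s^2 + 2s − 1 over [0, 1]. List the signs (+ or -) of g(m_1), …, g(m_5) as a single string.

+-+++

s = 0.5 gives g = 1.5, positive; keep [0, 0.5]
s = 0.25 gives g = -0.15625, negative; keep [0.25, 0.5]
s = 0.375 gives g = 0.558594, positive; keep [0.25, 0.375]
s = 0.3125 gives g = 0.1743, positive; keep [0.25, 0.3125]
s = 0.28125 gives g = 0.0025, positive; keep [0.25, 0.28125]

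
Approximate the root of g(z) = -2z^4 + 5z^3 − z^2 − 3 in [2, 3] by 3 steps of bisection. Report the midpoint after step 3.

g(2.5) = -9.25 < 0, so the root lies in [2, 2.5]
g(2.25) = -2.367188 < 0, so the root lies in [2, 2.25]
g(2.125) = -0.318848 < 0, so the root lies in [2, 2.125]

2.125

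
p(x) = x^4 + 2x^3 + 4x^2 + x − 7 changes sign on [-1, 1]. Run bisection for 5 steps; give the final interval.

p(0) = -7 < 0, so the root lies in [0, 1]
p(0.5) = -5.1875 < 0, so the root lies in [0.5, 1]
p(0.75) = -2.839844 < 0, so the root lies in [0.75, 1]
p(0.875) = -1.1365 < 0, so the root lies in [0.875, 1]
p(0.9375) = -0.1264 < 0, so the root lies in [0.9375, 1]

[0.9375, 1]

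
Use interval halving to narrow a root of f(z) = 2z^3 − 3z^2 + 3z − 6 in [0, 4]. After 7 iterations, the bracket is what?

f(2) = 4 > 0, so the root lies in [0, 2]
f(1) = -4 < 0, so the root lies in [1, 2]
f(1.5) = -1.5 < 0, so the root lies in [1.5, 2]
f(1.75) = 0.7812 > 0, so the root lies in [1.5, 1.75]
f(1.625) = -0.4648 < 0, so the root lies in [1.625, 1.75]
f(1.6875) = 0.1304 > 0, so the root lies in [1.625, 1.6875]
f(1.65625) = -0.174 < 0, so the root lies in [1.65625, 1.6875]

[1.65625, 1.6875]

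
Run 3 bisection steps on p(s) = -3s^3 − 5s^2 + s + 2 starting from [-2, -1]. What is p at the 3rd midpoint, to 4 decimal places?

m = -1.5, p(m) = -0.625 (−); new bracket [-2, -1.5]
m = -1.75, p(m) = 1.015625 (+); new bracket [-1.75, -1.5]
m = -1.625, p(m) = 0.044922 (+); new bracket [-1.625, -1.5]

0.0449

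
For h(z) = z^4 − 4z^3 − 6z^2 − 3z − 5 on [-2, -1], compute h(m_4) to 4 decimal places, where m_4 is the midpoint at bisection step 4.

0.6131

h(-1.5) = 4.5625 > 0, so the root lies in [-1.5, -1]
h(-1.25) = -0.371094 < 0, so the root lies in [-1.5, -1.25]
h(-1.375) = 1.75415 > 0, so the root lies in [-1.375, -1.25]
h(-1.3125) = 0.6131 > 0, so the root lies in [-1.3125, -1.25]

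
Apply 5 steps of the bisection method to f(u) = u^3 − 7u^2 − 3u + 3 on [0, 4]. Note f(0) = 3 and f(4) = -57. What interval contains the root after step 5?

[0.375, 0.5]

f(2) = -23 < 0, so the root lies in [0, 2]
f(1) = -6 < 0, so the root lies in [0, 1]
f(0.5) = -0.125 < 0, so the root lies in [0, 0.5]
f(0.25) = 1.8281 > 0, so the root lies in [0.25, 0.5]
f(0.375) = 0.9434 > 0, so the root lies in [0.375, 0.5]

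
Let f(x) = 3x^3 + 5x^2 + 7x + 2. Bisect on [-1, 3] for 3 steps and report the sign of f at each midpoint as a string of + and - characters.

f(1) = 17 > 0, so the root lies in [-1, 1]
f(0) = 2 > 0, so the root lies in [-1, 0]
f(-0.5) = -0.625 < 0, so the root lies in [-0.5, 0]

++-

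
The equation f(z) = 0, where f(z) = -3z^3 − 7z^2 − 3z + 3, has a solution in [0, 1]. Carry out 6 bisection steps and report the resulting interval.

midpoint 0.5: f = -0.625 < 0 → [0, 0.5]
midpoint 0.25: f = 1.765625 > 0 → [0.25, 0.5]
midpoint 0.375: f = 0.732422 > 0 → [0.375, 0.5]
midpoint 0.4375: f = 0.0964 > 0 → [0.4375, 0.5]
midpoint 0.46875: f = -0.2533 < 0 → [0.4375, 0.46875]
midpoint 0.453125: f = -0.0757 < 0 → [0.4375, 0.453125]

[0.4375, 0.453125]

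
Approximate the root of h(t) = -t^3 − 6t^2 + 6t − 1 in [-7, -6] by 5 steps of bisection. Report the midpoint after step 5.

midpoint -6.5: h = -18.875 < 0 → [-7, -6.5]
midpoint -6.75: h = -7.328125 < 0 → [-7, -6.75]
midpoint -6.875: h = -0.892578 < 0 → [-7, -6.875]
midpoint -6.9375: h = 2.4958 > 0 → [-6.9375, -6.875]
midpoint -6.90625: h = 0.7873 > 0 → [-6.90625, -6.875]

-6.90625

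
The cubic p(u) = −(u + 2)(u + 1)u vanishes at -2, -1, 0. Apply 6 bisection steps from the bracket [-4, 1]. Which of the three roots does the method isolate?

u = -1.5 gives p = -0.375, negative; keep [-4, -1.5]
u = -2.75 gives p = 3.609375, positive; keep [-2.75, -1.5]
u = -2.125 gives p = 0.298828, positive; keep [-2.125, -1.5]
u = -1.8125 gives p = -0.2761, negative; keep [-2.125, -1.8125]
u = -1.96875 gives p = -0.0596, negative; keep [-2.125, -1.96875]
u = -2.046875 gives p = 0.1004, positive; keep [-2.046875, -1.96875]

-2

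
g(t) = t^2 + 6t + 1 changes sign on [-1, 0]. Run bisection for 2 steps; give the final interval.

m = -0.5, g(m) = -1.75 (−); new bracket [-0.5, 0]
m = -0.25, g(m) = -0.4375 (−); new bracket [-0.25, 0]

[-0.25, 0]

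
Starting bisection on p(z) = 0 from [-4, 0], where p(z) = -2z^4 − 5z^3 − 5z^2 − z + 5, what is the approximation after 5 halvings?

-1.625

m = -2, p(m) = -5 (−); new bracket [-2, 0]
m = -1, p(m) = 4 (+); new bracket [-2, -1]
m = -1.5, p(m) = 2 (+); new bracket [-2, -1.5]
m = -1.75, p(m) = -0.5234 (−); new bracket [-1.75, -1.5]
m = -1.625, p(m) = 0.9312 (+); new bracket [-1.75, -1.625]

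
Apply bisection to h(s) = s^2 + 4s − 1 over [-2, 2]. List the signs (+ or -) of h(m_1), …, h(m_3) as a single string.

h(0) = -1 < 0, so the root lies in [0, 2]
h(1) = 4 > 0, so the root lies in [0, 1]
h(0.5) = 1.25 > 0, so the root lies in [0, 0.5]

-++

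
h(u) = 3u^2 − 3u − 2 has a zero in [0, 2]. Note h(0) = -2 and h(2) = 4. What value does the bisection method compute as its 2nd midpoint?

h(1) = -2 < 0, so the root lies in [1, 2]
h(1.5) = 0.25 > 0, so the root lies in [1, 1.5]

1.5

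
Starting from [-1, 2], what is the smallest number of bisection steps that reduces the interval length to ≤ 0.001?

12

Width after n steps is 3/2^n. Need 2^n ≥ 3/0.001 = 3000.
2^11 = 2048 < 3000 ≤ 2^12 = 4096, so n = 12.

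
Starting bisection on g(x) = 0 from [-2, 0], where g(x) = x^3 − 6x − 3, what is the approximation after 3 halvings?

x = -1 gives g = 2, positive; keep [-1, 0]
x = -0.5 gives g = -0.125, negative; keep [-1, -0.5]
x = -0.75 gives g = 1.078125, positive; keep [-0.75, -0.5]

-0.75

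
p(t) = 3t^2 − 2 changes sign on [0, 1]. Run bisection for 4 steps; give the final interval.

[0.8125, 0.875]

p(0.5) = -1.25 < 0, so the root lies in [0.5, 1]
p(0.75) = -0.3125 < 0, so the root lies in [0.75, 1]
p(0.875) = 0.296875 > 0, so the root lies in [0.75, 0.875]
p(0.8125) = -0.0195 < 0, so the root lies in [0.8125, 0.875]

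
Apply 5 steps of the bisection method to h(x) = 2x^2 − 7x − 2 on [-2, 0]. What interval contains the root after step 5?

[-0.3125, -0.25]

x = -1 gives h = 7, positive; keep [-1, 0]
x = -0.5 gives h = 2, positive; keep [-0.5, 0]
x = -0.25 gives h = -0.125, negative; keep [-0.5, -0.25]
x = -0.375 gives h = 0.9062, positive; keep [-0.375, -0.25]
x = -0.3125 gives h = 0.3828, positive; keep [-0.3125, -0.25]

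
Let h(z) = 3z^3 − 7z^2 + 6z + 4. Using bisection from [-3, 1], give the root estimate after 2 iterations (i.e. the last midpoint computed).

m = -1, h(m) = -12 (−); new bracket [-1, 1]
m = 0, h(m) = 4 (+); new bracket [-1, 0]

0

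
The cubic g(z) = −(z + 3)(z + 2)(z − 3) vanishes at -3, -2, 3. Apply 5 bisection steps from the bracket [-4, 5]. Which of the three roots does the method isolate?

g(0.5) = 21.875 > 0, so the root lies in [0.5, 5]
g(2.75) = 6.828125 > 0, so the root lies in [2.75, 5]
g(3.875) = -35.341797 < 0, so the root lies in [2.75, 3.875]
g(3.3125) = -10.4797 < 0, so the root lies in [2.75, 3.3125]
g(3.03125) = -0.9483 < 0, so the root lies in [2.75, 3.03125]

3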